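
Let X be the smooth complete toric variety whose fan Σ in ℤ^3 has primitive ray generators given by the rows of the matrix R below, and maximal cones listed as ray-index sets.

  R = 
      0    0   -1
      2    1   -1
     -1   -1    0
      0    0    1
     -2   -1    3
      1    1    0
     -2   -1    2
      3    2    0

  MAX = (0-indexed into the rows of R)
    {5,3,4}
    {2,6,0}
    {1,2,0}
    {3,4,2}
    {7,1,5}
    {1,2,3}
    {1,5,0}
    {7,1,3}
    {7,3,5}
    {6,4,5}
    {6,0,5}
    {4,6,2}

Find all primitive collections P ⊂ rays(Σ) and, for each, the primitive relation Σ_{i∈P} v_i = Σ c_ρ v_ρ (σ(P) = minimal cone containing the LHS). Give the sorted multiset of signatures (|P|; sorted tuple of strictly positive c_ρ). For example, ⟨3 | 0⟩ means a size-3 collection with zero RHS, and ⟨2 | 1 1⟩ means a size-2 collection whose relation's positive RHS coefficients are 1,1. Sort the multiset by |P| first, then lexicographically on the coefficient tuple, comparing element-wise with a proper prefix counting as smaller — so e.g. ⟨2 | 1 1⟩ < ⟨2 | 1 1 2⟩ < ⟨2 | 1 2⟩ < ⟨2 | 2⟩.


|primitive collections| = 11. Relations:

  {0,3}:  v_{0} + v_{3} = 0  ⇒ sig = ⟨2 | 0⟩
  {2,5}:  v_{2} + v_{5} = 0  ⇒ sig = ⟨2 | 0⟩
  {0,4}:  v_{0} + v_{4} = v_{6}  ⇒ sig = ⟨2 | 1⟩
  {1,6}:  v_{1} + v_{6} = v_{3}  ⇒ sig = ⟨2 | 1⟩
  {3,6}:  v_{3} + v_{6} = v_{4}  ⇒ sig = ⟨2 | 1⟩
  {0,7}:  v_{0} + v_{7} = v_{1} + v_{5}  ⇒ sig = ⟨2 | 1 1⟩
  {2,7}:  v_{2} + v_{7} = v_{1} + v_{3}  ⇒ sig = ⟨2 | 1 1⟩
  {6,7}:  v_{6} + v_{7} = 2·v_{3} + v_{5}  ⇒ sig = ⟨2 | 1 2⟩
  {4,7}:  v_{4} + v_{7} = 3·v_{3} + v_{5}  ⇒ sig = ⟨2 | 1 3⟩
  {1,4}:  v_{1} + v_{4} = 2·v_{3}  ⇒ sig = ⟨2 | 2⟩
  {1,3,5}:  v_{1} + v_{3} + v_{5} = v_{7}  ⇒ sig = ⟨3 | 1⟩

Signatures (|P|; sorted positive RHS coefficients), sorted:
    ⟨2 | 0⟩
    ⟨2 | 0⟩
    ⟨2 | 1⟩
    ⟨2 | 1⟩
    ⟨2 | 1⟩
    ⟨2 | 1 1⟩
    ⟨2 | 1 1⟩
    ⟨2 | 1 2⟩
    ⟨2 | 1 3⟩
    ⟨2 | 2⟩
    ⟨3 | 1⟩


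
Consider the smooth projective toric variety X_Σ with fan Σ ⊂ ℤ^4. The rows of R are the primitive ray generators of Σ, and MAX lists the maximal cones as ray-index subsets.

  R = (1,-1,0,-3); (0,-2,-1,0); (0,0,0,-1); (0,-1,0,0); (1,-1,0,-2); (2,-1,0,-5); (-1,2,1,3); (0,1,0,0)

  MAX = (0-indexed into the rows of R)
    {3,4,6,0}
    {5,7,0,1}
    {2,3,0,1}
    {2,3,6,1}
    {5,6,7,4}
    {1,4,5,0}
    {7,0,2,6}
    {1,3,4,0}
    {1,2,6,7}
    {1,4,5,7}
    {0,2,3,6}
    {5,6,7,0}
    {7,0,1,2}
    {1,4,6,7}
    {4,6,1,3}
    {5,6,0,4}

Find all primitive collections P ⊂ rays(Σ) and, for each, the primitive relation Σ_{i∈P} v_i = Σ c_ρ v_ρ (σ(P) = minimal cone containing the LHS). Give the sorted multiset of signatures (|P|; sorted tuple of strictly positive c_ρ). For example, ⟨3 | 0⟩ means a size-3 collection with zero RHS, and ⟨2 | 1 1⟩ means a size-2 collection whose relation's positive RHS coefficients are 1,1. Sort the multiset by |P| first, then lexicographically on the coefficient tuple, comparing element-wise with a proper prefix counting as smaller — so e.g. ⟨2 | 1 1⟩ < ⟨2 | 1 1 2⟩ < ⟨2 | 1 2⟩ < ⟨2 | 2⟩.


7 minimal non-faces of Δ(Σ) (on 8 rays):

  P = {3,7}:  v_{3} + v_{7} = 0  →  sig = ⟨2 | 0⟩
  P = {2,4}:  v_{2} + v_{4} = v_{0}  →  sig = ⟨2 | 1⟩
  P = {3,5}:  v_{3} + v_{5} = v_{0} + v_{4}  →  sig = ⟨2 | 1 1⟩
  P = {2,5}:  v_{2} + v_{5} = 2·v_{0} + v_{7}  →  sig = ⟨2 | 1 2⟩
  P = {0,1,6}:  v_{0} + v_{1} + v_{6} = v_{3}  →  sig = ⟨3 | 1⟩
  P = {0,4,7}:  v_{0} + v_{4} + v_{7} = v_{5}  →  sig = ⟨3 | 1⟩
  P = {1,5,6}:  v_{1} + v_{5} + v_{6} = v_{4}  →  sig = ⟨3 | 1⟩

so the primitive-relation signature multiset is
    ⟨2 | 0⟩
    ⟨2 | 1⟩
    ⟨2 | 1 1⟩
    ⟨2 | 1 2⟩
    ⟨3 | 1⟩
    ⟨3 | 1⟩
    ⟨3 | 1⟩


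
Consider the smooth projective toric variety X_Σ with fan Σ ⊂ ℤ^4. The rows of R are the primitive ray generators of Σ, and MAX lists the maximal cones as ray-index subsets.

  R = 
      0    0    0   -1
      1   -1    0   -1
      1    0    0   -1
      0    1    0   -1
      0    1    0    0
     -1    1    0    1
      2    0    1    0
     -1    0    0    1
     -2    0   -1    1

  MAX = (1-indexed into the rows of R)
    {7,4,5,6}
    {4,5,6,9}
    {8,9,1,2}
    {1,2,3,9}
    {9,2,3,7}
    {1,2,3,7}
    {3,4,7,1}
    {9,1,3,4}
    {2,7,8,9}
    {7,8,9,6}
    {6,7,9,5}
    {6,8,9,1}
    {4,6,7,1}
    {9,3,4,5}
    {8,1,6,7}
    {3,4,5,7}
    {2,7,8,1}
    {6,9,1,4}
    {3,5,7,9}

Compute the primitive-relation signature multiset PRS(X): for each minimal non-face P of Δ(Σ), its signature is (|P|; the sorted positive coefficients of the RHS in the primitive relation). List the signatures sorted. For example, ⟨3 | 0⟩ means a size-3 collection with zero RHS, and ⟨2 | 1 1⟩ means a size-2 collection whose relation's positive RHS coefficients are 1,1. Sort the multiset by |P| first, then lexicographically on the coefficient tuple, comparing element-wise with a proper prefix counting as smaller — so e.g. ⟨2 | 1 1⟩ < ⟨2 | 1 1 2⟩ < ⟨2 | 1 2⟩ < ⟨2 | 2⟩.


The 10 primitive collections of Σ (r=9, n=4):

  {2,6}:  v_{2} + v_{6} = 0  →  sig = ⟨2 | 0⟩
  {3,8}:  v_{3} + v_{8} = 0  →  sig = ⟨2 | 0⟩
  {1,5}:  v_{1} + v_{5} = v_{4}  →  sig = ⟨2 | 1⟩
  {2,5}:  v_{2} + v_{5} = v_{3}  →  sig = ⟨2 | 1⟩
  {3,6}:  v_{3} + v_{6} = v_{5}  →  sig = ⟨2 | 1⟩
  {5,8}:  v_{5} + v_{8} = v_{6}  →  sig = ⟨2 | 1⟩
  {2,4}:  v_{2} + v_{4} = v_{1} + v_{3}  →  sig = ⟨2 | 1 1⟩
  {4,8}:  v_{4} + v_{8} = v_{1} + v_{6}  →  sig = ⟨2 | 1 1⟩
  {1,7,9}:  v_{1} + v_{7} + v_{9} = 0  →  sig = ⟨3 | 0⟩
  {4,7,9}:  v_{4} + v_{7} + v_{9} = v_{5}  →  sig = ⟨3 | 1⟩

Sorted signature multiset PRS(X):
    ⟨2 | 0⟩
    ⟨2 | 0⟩
    ⟨2 | 1⟩
    ⟨2 | 1⟩
    ⟨2 | 1⟩
    ⟨2 | 1⟩
    ⟨2 | 1 1⟩
    ⟨2 | 1 1⟩
    ⟨3 | 0⟩
    ⟨3 | 1⟩


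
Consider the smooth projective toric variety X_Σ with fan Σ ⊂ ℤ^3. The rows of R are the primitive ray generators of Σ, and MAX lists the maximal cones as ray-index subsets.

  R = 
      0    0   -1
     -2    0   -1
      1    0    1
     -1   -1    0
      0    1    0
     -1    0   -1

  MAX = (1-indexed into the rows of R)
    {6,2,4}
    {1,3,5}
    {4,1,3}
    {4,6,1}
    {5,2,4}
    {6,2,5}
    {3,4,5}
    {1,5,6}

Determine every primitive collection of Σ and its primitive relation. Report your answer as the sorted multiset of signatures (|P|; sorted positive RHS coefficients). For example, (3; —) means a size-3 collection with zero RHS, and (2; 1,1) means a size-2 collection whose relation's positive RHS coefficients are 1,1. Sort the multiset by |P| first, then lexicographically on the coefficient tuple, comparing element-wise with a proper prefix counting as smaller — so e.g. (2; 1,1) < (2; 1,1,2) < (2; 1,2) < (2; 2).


5 minimal non-faces of Δ(Σ) (on 6 rays):

  {3,6}:  v_{3} + v_{6} = 0  so sig = (2; —)
  {2,3}:  v_{2} + v_{3} = v_{4} + v_{5}  so sig = (2; 1,1)
  {1,2}:  v_{1} + v_{2} = 2·v_{6}  so sig = (2; 2)
  {1,4,5}:  v_{1} + v_{4} + v_{5} = v_{6}  so sig = (3; 1)
  {4,5,6}:  v_{4} + v_{5} + v_{6} = v_{2}  so sig = (3; 1)

Signatures (|P|; sorted positive RHS coefficients), sorted:
[(2; —), (2; 1,1), (2; 2), (3; 1), (3; 1)]


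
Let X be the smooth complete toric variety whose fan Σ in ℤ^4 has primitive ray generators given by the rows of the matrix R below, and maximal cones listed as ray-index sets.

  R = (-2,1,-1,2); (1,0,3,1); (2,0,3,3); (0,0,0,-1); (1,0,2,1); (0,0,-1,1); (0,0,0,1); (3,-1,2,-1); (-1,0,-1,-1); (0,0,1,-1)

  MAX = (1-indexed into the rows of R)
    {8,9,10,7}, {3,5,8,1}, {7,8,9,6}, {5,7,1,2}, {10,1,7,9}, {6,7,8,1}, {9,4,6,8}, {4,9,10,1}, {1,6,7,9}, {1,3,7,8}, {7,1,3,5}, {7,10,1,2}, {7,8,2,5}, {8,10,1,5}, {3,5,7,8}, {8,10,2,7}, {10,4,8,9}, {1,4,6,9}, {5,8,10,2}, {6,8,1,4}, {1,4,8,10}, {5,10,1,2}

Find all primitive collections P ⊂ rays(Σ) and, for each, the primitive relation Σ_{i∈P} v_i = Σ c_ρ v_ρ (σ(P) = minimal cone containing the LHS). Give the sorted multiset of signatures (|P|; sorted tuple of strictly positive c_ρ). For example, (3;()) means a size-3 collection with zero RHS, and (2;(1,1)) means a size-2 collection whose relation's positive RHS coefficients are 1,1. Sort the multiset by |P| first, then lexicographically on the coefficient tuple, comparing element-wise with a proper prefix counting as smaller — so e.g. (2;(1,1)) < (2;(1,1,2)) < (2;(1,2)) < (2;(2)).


Δ(Σ) — 10 vertices, 18 min non-faces:

  {4,7}:  v_{4} + v_{7} = 0  ⇒ sig = (2;())
  {6,10}:  v_{6} + v_{10} = 0  ⇒ sig = (2;())
  {2,4}:  v_{2} + v_{4} = v_{5} + v_{10}  ⇒ sig = (2;(1,1))
  {2,6}:  v_{2} + v_{6} = v_{5} + v_{7}  ⇒ sig = (2;(1,1))
  {3,9}:  v_{3} + v_{9} = v_{5} + v_{7}  ⇒ sig = (2;(1,1))
  {5,9}:  v_{5} + v_{9} = v_{7} + v_{10}  ⇒ sig = (2;(1,1))
  {3,4}:  v_{3} + v_{4} = v_{1} + v_{5} + v_{8}  ⇒ sig = (2;(1,1,1))
  {4,5}:  v_{4} + v_{5} = v_{1} + v_{8} + v_{10}  ⇒ sig = (2;(1,1,1))
  {5,6}:  v_{5} + v_{6} = v_{1} + v_{7} + v_{8}  ⇒ sig = (2;(1,1,1))
  {2,3}:  v_{2} + v_{3} = 3·v_{5} + v_{7}  ⇒ sig = (2;(1,3))
  {3,10}:  v_{3} + v_{10} = 2·v_{5}  ⇒ sig = (2;(2))
  {2,9}:  v_{2} + v_{9} = 2·v_{7} + 2·v_{10}  ⇒ sig = (2;(2,2))
  {3,6}:  v_{3} + v_{6} = 2·v_{1} + 2·v_{7} + 2·v_{8}  ⇒ sig = (2;(2,2,2))
  {1,8,9}:  v_{1} + v_{8} + v_{9} = 0  ⇒ sig = (3;())
  {5,7,10}:  v_{5} + v_{7} + v_{10} = v_{2}  ⇒ sig = (3;(1))
  {1,2,8}:  v_{1} + v_{2} + v_{8} = 2·v_{5}  ⇒ sig = (3;(2))
  {1,5,7,8}:  v_{1} + v_{5} + v_{7} + v_{8} = v_{3}  ⇒ sig = (4;(1))
  {1,7,8,10}:  v_{1} + v_{7} + v_{8} + v_{10} = v_{5}  ⇒ sig = (4;(1))

Sorted signature multiset PRS(X):
    (2;())
    (2;())
    (2;(1,1))
    (2;(1,1))
    (2;(1,1))
    (2;(1,1))
    (2;(1,1,1))
    (2;(1,1,1))
    (2;(1,1,1))
    (2;(1,3))
    (2;(2))
    (2;(2,2))
    (2;(2,2,2))
    (3;())
    (3;(1))
    (3;(2))
    (4;(1))
    (4;(1))


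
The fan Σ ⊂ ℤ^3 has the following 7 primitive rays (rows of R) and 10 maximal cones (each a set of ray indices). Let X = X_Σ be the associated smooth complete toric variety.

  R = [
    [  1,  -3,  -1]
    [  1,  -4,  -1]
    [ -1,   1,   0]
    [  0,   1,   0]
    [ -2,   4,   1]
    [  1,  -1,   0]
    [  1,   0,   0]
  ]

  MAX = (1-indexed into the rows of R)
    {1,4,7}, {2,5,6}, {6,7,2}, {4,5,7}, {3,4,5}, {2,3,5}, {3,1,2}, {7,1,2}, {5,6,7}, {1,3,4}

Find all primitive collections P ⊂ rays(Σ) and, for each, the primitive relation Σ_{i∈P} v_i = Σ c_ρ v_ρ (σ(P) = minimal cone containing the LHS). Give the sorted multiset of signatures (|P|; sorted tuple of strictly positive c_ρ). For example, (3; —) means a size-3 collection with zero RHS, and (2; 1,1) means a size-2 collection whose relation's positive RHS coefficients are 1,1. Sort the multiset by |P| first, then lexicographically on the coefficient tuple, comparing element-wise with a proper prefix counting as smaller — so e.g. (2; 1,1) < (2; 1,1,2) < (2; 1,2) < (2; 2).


Σ has 7 primitive collections:

  • {3,6}:  v_{3} + v_{6} = 0  ⟹  sig = (2; —)
  • {1,5}:  v_{1} + v_{5} = v_{3}  ⟹  sig = (2; 1)
  • {2,4}:  v_{2} + v_{4} = v_{1}  ⟹  sig = (2; 1)
  • {3,7}:  v_{3} + v_{7} = v_{4}  ⟹  sig = (2; 1)
  • {4,6}:  v_{4} + v_{6} = v_{7}  ⟹  sig = (2; 1)
  • {1,6}:  v_{1} + v_{6} = v_{2} + v_{7}  ⟹  sig = (2; 1,1)
  • {2,5,7}:  v_{2} + v_{5} + v_{7} = 0  ⟹  sig = (3; —)

Signatures (|P|; sorted positive RHS coefficients), sorted:
    |P|=2: 6 collections, coeffs (), (1), (1), (1), (1), (1,1)
    |P|=3: 1 collection, coeffs ()


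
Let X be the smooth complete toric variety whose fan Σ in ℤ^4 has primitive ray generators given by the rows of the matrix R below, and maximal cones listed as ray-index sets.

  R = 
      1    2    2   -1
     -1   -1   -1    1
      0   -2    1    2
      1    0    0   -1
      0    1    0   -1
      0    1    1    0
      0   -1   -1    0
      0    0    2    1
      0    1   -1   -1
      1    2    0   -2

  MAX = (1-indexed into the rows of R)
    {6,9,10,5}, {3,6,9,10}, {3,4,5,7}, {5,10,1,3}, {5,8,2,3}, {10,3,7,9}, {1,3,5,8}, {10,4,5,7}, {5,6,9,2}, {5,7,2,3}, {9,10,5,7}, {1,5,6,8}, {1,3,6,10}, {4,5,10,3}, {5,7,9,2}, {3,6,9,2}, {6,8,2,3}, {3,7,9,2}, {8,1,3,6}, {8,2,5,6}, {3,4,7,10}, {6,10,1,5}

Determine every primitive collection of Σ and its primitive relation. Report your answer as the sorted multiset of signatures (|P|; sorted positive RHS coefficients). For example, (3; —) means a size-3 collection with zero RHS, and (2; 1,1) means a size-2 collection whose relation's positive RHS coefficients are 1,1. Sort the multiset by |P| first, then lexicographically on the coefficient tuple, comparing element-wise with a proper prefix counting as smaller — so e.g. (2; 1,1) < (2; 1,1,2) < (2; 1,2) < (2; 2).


Δ(Σ) — 10 vertices, 16 min non-faces:

  {6,7}:  v_{6} + v_{7} = 0 — sig = (2; —)
  {1,2}:  v_{1} + v_{2} = v_{6} — sig = (2; 1)
  {2,4}:  v_{2} + v_{4} = v_{7} — sig = (2; 1)
  {2,10}:  v_{2} + v_{10} = v_{9} — sig = (2; 1)
  {8,9}:  v_{8} + v_{9} = v_{6} — sig = (2; 1)
  {8,10}:  v_{8} + v_{10} = v_{1} — sig = (2; 1)
  {1,9}:  v_{1} + v_{9} = v_{6} + v_{10} — sig = (2; 1,1)
  {4,9}:  v_{4} + v_{9} = v_{7} + v_{10} — sig = (2; 1,1)
  {7,8}:  v_{7} + v_{8} = v_{3} + v_{5} — sig = (2; 1,1)
  {1,7}:  v_{1} + v_{7} = v_{3} + v_{5} + v_{10} — sig = (2; 1,1,1)
  {4,6}:  v_{4} + v_{6} = v_{3} + v_{5} + v_{10} — sig = (2; 1,1,1)
  {4,8}:  v_{4} + v_{8} = 2·v_{3} + 2·v_{5} + v_{10} — sig = (2; 1,2,2)
  {1,4}:  v_{1} + v_{4} = 2·v_{3} + 2·v_{5} + 2·v_{10} — sig = (2; 2,2,2)
  {3,5,9}:  v_{3} + v_{5} + v_{9} = 0 — sig = (3; —)
  {3,5,6}:  v_{3} + v_{5} + v_{6} = v_{8} — sig = (3; 1)
  {3,5,7,10}:  v_{3} + v_{5} + v_{7} + v_{10} = v_{4} — sig = (4; 1)

so the primitive-relation signature multiset is
[(2; —), (2; 1), (2; 1), (2; 1), (2; 1), (2; 1), (2; 1,1), (2; 1,1), (2; 1,1), (2; 1,1,1), (2; 1,1,1), (2; 1,2,2), (2; 2,2,2), (3; —), (3; 1), (4; 1)]


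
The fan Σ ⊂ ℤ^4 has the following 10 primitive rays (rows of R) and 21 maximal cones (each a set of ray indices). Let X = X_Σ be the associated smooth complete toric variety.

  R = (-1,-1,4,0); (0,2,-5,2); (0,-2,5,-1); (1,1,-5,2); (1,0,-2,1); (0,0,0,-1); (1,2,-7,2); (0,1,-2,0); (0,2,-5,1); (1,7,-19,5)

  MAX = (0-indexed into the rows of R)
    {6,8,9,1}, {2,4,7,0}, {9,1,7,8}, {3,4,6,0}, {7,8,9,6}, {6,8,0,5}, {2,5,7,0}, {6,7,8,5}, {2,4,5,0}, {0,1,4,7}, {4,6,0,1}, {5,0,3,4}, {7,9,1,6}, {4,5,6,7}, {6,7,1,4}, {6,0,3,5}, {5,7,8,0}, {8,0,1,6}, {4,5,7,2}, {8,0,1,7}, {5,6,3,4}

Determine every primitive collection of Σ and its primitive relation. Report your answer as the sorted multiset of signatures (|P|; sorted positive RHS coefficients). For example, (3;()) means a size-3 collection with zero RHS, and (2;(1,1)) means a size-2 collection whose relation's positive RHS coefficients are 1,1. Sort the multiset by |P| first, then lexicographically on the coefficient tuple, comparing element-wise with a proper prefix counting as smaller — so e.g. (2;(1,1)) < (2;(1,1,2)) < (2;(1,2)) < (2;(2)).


Minimal non-faces — 18 found among 10 rays, 21 max cones:

  {2,8}:  v_{2} + v_{8} = 0  ⇒ sig = (2;())
  {1,5}:  v_{1} + v_{5} = v_{8}  ⇒ sig = (2;(1))
  {2,6}:  v_{2} + v_{6} = v_{4}  ⇒ sig = (2;(1))
  {3,7}:  v_{3} + v_{7} = v_{6}  ⇒ sig = (2;(1))
  {4,8}:  v_{4} + v_{8} = v_{6}  ⇒ sig = (2;(1))
  {1,2}:  v_{1} + v_{2} = v_{0} + v_{4} + v_{7}  ⇒ sig = (2;(1,1,1))
  {2,9}:  v_{2} + v_{9} = v_{1} + v_{6} + v_{7}  ⇒ sig = (2;(1,1,1))
  {2,3}:  v_{2} + v_{3} = v_{0} + 2·v_{4} + v_{5}  ⇒ sig = (2;(1,1,2))
  {3,8}:  v_{3} + v_{8} = v_{0} + v_{5} + 2·v_{6}  ⇒ sig = (2;(1,1,2))
  {3,9}:  v_{3} + v_{9} = v_{1} + 2·v_{6} + v_{8}  ⇒ sig = (2;(1,1,2))
  {4,9}:  v_{4} + v_{9} = v_{1} + 2·v_{6} + v_{7}  ⇒ sig = (2;(1,1,2))
  {5,9}:  v_{5} + v_{9} = v_{6} + v_{7} + 2·v_{8}  ⇒ sig = (2;(1,1,2))
  {0,9}:  v_{0} + v_{9} = 2·v_{1} + v_{8}  ⇒ sig = (2;(1,2))
  {1,3}:  v_{1} + v_{3} = v_{0} + 2·v_{6}  ⇒ sig = (2;(1,2))
  {0,6,7}:  v_{0} + v_{6} + v_{7} = v_{1}  ⇒ sig = (3;(1))
  {0,4,5,7}:  v_{0} + v_{4} + v_{5} + v_{7} = 0  ⇒ sig = (4;())
  {0,4,5,6}:  v_{0} + v_{4} + v_{5} + v_{6} = v_{3}  ⇒ sig = (4;(1))
  {1,6,7,8}:  v_{1} + v_{6} + v_{7} + v_{8} = v_{9}  ⇒ sig = (4;(1))

Sorted signature multiset PRS(X):
    (2;())
    (2;(1))
    (2;(1))
    (2;(1))
    (2;(1))
    (2;(1,1,1))
    (2;(1,1,1))
    (2;(1,1,2))
    (2;(1,1,2))
    (2;(1,1,2))
    (2;(1,1,2))
    (2;(1,1,2))
    (2;(1,2))
    (2;(1,2))
    (3;(1))
    (4;())
    (4;(1))
    (4;(1))


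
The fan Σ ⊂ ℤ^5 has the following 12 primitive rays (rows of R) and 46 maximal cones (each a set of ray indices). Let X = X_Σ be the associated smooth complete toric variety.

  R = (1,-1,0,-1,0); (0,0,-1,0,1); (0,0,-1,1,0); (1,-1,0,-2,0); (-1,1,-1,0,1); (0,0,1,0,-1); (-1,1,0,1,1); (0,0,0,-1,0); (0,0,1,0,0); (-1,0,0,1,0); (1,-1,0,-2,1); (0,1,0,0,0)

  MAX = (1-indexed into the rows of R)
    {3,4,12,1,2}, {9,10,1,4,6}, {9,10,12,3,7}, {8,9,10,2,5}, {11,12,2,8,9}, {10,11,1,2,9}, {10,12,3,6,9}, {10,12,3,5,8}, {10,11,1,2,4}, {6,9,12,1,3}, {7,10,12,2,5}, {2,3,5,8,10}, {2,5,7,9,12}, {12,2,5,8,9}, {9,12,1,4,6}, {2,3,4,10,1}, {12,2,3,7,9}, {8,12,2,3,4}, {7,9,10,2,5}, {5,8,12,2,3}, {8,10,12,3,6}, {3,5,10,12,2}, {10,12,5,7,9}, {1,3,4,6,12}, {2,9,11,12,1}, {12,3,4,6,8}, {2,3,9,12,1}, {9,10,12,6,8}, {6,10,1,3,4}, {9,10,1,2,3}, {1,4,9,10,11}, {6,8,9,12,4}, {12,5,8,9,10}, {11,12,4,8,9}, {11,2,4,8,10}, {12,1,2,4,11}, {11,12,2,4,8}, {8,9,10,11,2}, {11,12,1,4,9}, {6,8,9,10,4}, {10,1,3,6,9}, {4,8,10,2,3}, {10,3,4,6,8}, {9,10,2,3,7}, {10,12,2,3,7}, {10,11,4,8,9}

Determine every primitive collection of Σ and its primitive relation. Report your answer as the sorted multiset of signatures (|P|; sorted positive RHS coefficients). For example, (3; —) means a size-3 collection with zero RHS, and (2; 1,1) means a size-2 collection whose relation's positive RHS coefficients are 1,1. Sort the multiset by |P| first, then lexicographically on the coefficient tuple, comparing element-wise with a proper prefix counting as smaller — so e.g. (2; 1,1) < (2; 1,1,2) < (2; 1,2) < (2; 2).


23 collections generate NE(X_Σ); each relation:

  P = {2,6}:  v_{2} + v_{6} = 0  ⇒ sig = (2; —)
  P = {1,8}:  v_{1} + v_{8} = v_{4}  ⇒ sig = (2; 1)
  P = {1,5}:  v_{1} + v_{5} = v_{2} + v_{8}  ⇒ sig = (2; 1,1)
  P = {1,7}:  v_{1} + v_{7} = v_{2} + v_{9}  ⇒ sig = (2; 1,1)
  P = {3,11}:  v_{3} + v_{11} = v_{1} + v_{2}  ⇒ sig = (2; 1,1)
  P = {6,11}:  v_{6} + v_{11} = v_{4} + v_{9}  ⇒ sig = (2; 1,1)
  P = {7,8}:  v_{7} + v_{8} = v_{5} + v_{9}  ⇒ sig = (2; 1,1)
  P = {4,7}:  v_{4} + v_{7} = v_{2} + v_{8} + v_{9}  ⇒ sig = (2; 1,1,1)
  P = {5,6}:  v_{5} + v_{6} = v_{8} + v_{10} + v_{12}  ⇒ sig = (2; 1,1,1)
  P = {6,7}:  v_{6} + v_{7} = v_{9} + v_{10} + v_{12}  ⇒ sig = (2; 1,1,1)
  P = {4,5}:  v_{4} + v_{5} = v_{2} + 2·v_{8}  ⇒ sig = (2; 1,2)
  P = {5,11}:  v_{5} + v_{11} = 2·v_{2} + 2·v_{8} + v_{9}  ⇒ sig = (2; 1,2,2)
  P = {7,11}:  v_{7} + v_{11} = 2·v_{2} + v_{8} + 2·v_{9}  ⇒ sig = (2; 1,2,2)
  P = {1,10,12}:  v_{1} + v_{10} + v_{12} = 0  ⇒ sig = (3; —)
  P = {3,8,9}:  v_{3} + v_{8} + v_{9} = 0  ⇒ sig = (3; —)
  P = {2,4,9}:  v_{2} + v_{4} + v_{9} = v_{11}  ⇒ sig = (3; 1)
  P = {3,4,9}:  v_{3} + v_{4} + v_{9} = v_{1}  ⇒ sig = (3; 1)
  P = {4,10,12}:  v_{4} + v_{10} + v_{12} = v_{8}  ⇒ sig = (3; 1)
  P = {3,5,9}:  v_{3} + v_{5} + v_{9} = v_{2} + v_{10} + v_{12}  ⇒ sig = (3; 1,1,1)
  P = {10,11,12}:  v_{10} + v_{11} + v_{12} = v_{2} + v_{8} + v_{9}  ⇒ sig = (3; 1,1,1)
  P = {3,5,7}:  v_{3} + v_{5} + v_{7} = 2·v_{2} + 2·v_{10} + 2·v_{12}  ⇒ sig = (3; 2,2,2)
  P = {2,8,10,12}:  v_{2} + v_{8} + v_{10} + v_{12} = v_{5}  ⇒ sig = (4; 1)
  P = {2,9,10,12}:  v_{2} + v_{9} + v_{10} + v_{12} = v_{7}  ⇒ sig = (4; 1)

Sorted signature multiset PRS(X):
    (2; —)
    (2; 1)
    (2; 1,1)
    (2; 1,1)
    (2; 1,1)
    (2; 1,1)
    (2; 1,1)
    (2; 1,1,1)
    (2; 1,1,1)
    (2; 1,1,1)
    (2; 1,2)
    (2; 1,2,2)
    (2; 1,2,2)
    (3; —)
    (3; —)
    (3; 1)
    (3; 1)
    (3; 1)
    (3; 1,1,1)
    (3; 1,1,1)
    (3; 2,2,2)
    (4; 1)
    (4; 1)


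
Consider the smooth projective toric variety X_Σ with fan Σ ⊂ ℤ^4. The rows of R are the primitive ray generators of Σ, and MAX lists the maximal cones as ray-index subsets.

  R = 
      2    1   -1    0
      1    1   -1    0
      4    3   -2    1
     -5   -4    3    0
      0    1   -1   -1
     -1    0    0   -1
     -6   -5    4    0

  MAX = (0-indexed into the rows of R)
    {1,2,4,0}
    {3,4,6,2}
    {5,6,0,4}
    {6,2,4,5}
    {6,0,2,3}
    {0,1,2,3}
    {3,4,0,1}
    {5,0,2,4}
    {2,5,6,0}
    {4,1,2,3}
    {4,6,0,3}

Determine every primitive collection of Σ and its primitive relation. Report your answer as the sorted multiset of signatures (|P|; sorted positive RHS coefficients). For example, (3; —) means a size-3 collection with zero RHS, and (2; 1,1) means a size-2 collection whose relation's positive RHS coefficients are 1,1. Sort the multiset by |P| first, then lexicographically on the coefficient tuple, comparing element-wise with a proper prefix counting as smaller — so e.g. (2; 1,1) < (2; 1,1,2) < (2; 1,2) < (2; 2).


Minimal non-faces — 5 found among 7 rays, 11 max cones:

  P={1,5}:  v_{1} + v_{5} = v_{4}  →  sig = (2; 1)
  P={1,6}:  v_{1} + v_{6} = v_{3}  →  sig = (2; 1)
  P={3,5}:  v_{3} + v_{5} = v_{4} + v_{6}  →  sig = (2; 1,1)
  P={0,2,4,6}:  v_{0} + v_{2} + v_{4} + v_{6} = 0  →  sig = (4; —)
  P={0,2,3,4}:  v_{0} + v_{2} + v_{3} + v_{4} = v_{1}  →  sig = (4; 1)

Signatures (|P|; sorted positive RHS coefficients), sorted:
{ (2; 1) ×2,  (2; 1,1),  (4; —),  (4; 1) }


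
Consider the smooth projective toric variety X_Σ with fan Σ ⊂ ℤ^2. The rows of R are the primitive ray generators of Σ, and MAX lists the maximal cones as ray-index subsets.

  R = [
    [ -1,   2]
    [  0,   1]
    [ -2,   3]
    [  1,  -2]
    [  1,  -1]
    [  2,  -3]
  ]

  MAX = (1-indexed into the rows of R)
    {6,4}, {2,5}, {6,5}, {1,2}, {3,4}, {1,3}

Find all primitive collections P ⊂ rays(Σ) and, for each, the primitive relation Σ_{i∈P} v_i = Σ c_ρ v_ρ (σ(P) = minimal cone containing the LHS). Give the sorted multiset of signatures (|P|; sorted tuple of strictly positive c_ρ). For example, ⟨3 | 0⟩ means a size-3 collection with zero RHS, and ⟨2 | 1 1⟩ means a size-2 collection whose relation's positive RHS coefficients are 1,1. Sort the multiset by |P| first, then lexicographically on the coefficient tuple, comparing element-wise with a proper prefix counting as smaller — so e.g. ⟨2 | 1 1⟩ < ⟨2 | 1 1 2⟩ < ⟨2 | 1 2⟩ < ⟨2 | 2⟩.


9 collections generate NE(X_Σ); each relation:

  P={1,4}:  v_{1} + v_{4} = 0  so sig = ⟨2 | 0⟩
  P={3,6}:  v_{3} + v_{6} = 0  so sig = ⟨2 | 0⟩
  P={1,5}:  v_{1} + v_{5} = v_{2}  so sig = ⟨2 | 1⟩
  P={1,6}:  v_{1} + v_{6} = v_{5}  so sig = ⟨2 | 1⟩
  P={2,4}:  v_{2} + v_{4} = v_{5}  so sig = ⟨2 | 1⟩
  P={3,5}:  v_{3} + v_{5} = v_{1}  so sig = ⟨2 | 1⟩
  P={4,5}:  v_{4} + v_{5} = v_{6}  so sig = ⟨2 | 1⟩
  P={2,3}:  v_{2} + v_{3} = 2·v_{1}  so sig = ⟨2 | 2⟩
  P={2,6}:  v_{2} + v_{6} = 2·v_{5}  so sig = ⟨2 | 2⟩

Sorted signature multiset PRS(X):
{ ⟨2 | 0⟩ ×2,  ⟨2 | 1⟩ ×5,  ⟨2 | 2⟩ ×2 }


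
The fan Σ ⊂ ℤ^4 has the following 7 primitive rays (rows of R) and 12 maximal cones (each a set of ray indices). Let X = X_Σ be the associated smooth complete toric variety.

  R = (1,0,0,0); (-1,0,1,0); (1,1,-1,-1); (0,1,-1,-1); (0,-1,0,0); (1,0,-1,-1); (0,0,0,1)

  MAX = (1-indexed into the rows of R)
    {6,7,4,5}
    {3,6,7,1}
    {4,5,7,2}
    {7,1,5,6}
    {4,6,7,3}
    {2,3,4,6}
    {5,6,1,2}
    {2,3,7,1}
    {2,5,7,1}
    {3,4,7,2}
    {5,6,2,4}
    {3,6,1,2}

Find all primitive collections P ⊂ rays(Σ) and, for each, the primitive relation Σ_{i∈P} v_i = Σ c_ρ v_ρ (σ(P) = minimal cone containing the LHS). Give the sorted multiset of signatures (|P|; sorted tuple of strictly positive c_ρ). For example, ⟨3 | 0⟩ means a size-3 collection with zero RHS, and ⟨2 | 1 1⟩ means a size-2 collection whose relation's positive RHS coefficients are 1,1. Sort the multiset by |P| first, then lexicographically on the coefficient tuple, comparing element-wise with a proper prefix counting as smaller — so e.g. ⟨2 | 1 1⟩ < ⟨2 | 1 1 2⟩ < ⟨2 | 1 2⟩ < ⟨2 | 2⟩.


Δ(Σ) — 7 vertices, 3 min non-faces:

  P = {1,4}:  v_{1} + v_{4} = v_{3} — sig = ⟨2 | 1⟩
  P = {3,5}:  v_{3} + v_{5} = v_{6} — sig = ⟨2 | 1⟩
  P = {2,6,7}:  v_{2} + v_{6} + v_{7} = 0 — sig = ⟨3 | 0⟩

Sorted signature multiset PRS(X):
    ⟨2 | 1⟩
    ⟨2 | 1⟩
    ⟨3 | 0⟩


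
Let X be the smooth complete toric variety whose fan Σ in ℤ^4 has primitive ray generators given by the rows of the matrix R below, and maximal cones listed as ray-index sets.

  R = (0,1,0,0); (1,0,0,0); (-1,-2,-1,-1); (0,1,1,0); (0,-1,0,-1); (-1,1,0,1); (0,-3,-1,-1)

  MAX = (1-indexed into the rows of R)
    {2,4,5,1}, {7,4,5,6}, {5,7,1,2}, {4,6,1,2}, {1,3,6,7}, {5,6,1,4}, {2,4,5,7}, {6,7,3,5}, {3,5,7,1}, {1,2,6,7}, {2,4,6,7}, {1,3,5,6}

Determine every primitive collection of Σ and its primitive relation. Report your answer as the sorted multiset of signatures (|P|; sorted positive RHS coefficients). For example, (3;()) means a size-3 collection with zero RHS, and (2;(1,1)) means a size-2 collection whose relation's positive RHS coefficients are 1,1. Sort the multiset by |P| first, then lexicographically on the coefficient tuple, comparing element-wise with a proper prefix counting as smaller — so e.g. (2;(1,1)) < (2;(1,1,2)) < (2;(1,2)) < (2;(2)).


5 collections generate NE(X_Σ); each relation:

  P={2,3}:  v_{2} + v_{3} = v_{1} + v_{7} ; sig = (2;(1,1))
  P={3,4}:  v_{3} + v_{4} = 2·v_{5} + v_{6} ; sig = (2;(1,2))
  P={2,5,6}:  v_{2} + v_{5} + v_{6} = 0 ; sig = (3;())
  P={1,4,7}:  v_{1} + v_{4} + v_{7} = v_{5} ; sig = (3;(1))
  P={1,5,6,7}:  v_{1} + v_{5} + v_{6} + v_{7} = v_{3} ; sig = (4;(1))

so the primitive-relation signature multiset is
{ (2;(1,1)),  (2;(1,2)),  (3;()),  (3;(1)),  (4;(1)) }


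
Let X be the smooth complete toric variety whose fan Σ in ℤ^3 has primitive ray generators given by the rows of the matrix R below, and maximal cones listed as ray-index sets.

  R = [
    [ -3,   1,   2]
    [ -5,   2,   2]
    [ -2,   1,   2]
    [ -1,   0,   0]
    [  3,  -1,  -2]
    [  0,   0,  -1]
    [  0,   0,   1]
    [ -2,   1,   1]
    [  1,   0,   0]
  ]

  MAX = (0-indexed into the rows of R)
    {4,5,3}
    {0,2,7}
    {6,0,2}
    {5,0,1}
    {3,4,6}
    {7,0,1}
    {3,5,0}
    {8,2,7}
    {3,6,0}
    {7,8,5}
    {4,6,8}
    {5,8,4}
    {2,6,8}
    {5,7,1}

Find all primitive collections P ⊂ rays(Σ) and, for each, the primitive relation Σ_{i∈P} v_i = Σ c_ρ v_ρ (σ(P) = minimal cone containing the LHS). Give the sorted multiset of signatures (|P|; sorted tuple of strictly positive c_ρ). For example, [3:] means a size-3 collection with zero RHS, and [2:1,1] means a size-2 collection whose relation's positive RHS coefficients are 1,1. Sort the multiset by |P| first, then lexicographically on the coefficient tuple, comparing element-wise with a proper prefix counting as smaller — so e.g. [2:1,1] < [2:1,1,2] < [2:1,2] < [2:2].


|primitive collections| = 16. Relations:

  • {0,4}:  v_{0} + v_{4} = 0 ; sig = [2:]
  • {3,8}:  v_{3} + v_{8} = 0 ; sig = [2:]
  • {5,6}:  v_{5} + v_{6} = 0 ; sig = [2:]
  • {0,8}:  v_{0} + v_{8} = v_{2} ; sig = [2:1]
  • {2,3}:  v_{2} + v_{3} = v_{0} ; sig = [2:1]
  • {2,4}:  v_{2} + v_{4} = v_{8} ; sig = [2:1]
  • {2,5}:  v_{2} + v_{5} = v_{7} ; sig = [2:1]
  • {6,7}:  v_{6} + v_{7} = v_{2} ; sig = [2:1]
  • {1,4}:  v_{1} + v_{4} = v_{5} + v_{7} ; sig = [2:1,1]
  • {1,6}:  v_{1} + v_{6} = v_{0} + v_{7} ; sig = [2:1,1]
  • {3,7}:  v_{3} + v_{7} = v_{0} + v_{5} ; sig = [2:1,1]
  • {4,7}:  v_{4} + v_{7} = v_{5} + v_{8} ; sig = [2:1,1]
  • {1,2}:  v_{1} + v_{2} = v_{0} + 2·v_{7} ; sig = [2:1,2]
  • {1,8}:  v_{1} + v_{8} = 2·v_{7} ; sig = [2:2]
  • {1,3}:  v_{1} + v_{3} = 2·v_{0} + 2·v_{5} ; sig = [2:2,2]
  • {0,5,7}:  v_{0} + v_{5} + v_{7} = v_{1} ; sig = [3:1]

so the primitive-relation signature multiset is
{ [2:] ×3,  [2:1] ×5,  [2:1,1] ×4,  [2:1,2],  [2:2],  [2:2,2],  [3:1] }


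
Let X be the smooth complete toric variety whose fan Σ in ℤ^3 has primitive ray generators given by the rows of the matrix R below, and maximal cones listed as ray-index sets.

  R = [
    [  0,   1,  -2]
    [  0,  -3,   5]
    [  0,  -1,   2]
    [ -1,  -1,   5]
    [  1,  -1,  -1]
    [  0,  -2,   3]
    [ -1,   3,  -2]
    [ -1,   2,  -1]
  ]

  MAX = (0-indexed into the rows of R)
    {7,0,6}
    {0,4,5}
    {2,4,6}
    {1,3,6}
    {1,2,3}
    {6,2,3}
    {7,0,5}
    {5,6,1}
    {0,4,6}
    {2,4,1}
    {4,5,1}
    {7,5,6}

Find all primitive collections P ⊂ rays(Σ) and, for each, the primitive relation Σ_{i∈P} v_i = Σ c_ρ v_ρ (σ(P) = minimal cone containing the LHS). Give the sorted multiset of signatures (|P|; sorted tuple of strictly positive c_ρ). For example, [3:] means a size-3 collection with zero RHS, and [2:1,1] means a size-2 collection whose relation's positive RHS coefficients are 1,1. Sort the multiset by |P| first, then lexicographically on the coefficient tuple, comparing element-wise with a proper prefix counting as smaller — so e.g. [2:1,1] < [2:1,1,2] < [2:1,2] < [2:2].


Primitive collections (14):

  {0,2}:  v_{0} + v_{2} = 0  ⇒ sig = [2:]
  {0,1}:  v_{0} + v_{1} = v_{5}  ⇒ sig = [2:1]
  {2,5}:  v_{2} + v_{5} = v_{1}  ⇒ sig = [2:1]
  {4,7}:  v_{4} + v_{7} = v_{0}  ⇒ sig = [2:1]
  {0,3}:  v_{0} + v_{3} = v_{1} + v_{6}  ⇒ sig = [2:1,1]
  {2,7}:  v_{2} + v_{7} = v_{5} + v_{6}  ⇒ sig = [2:1,1]
  {3,7}:  v_{3} + v_{7} = v_{1} + v_{5} + 2·v_{6}  ⇒ sig = [2:1,1,2]
  {1,7}:  v_{1} + v_{7} = 2·v_{5} + v_{6}  ⇒ sig = [2:1,2]
  {3,5}:  v_{3} + v_{5} = 2·v_{1} + v_{6}  ⇒ sig = [2:1,2]
  {3,4}:  v_{3} + v_{4} = 2·v_{2}  ⇒ sig = [2:2]
  {4,5,6}:  v_{4} + v_{5} + v_{6} = 0  ⇒ sig = [3:]
  {0,5,6}:  v_{0} + v_{5} + v_{6} = v_{7}  ⇒ sig = [3:1]
  {1,2,6}:  v_{1} + v_{2} + v_{6} = v_{3}  ⇒ sig = [3:1]
  {1,4,6}:  v_{1} + v_{4} + v_{6} = v_{2}  ⇒ sig = [3:1]

Signatures (|P|; sorted positive RHS coefficients), sorted:
    |P|=2: 10 collections, coeffs (), (1), (1), (1), (1,1), (1,1), (1,1,2), (1,2), (1,2), (2)
    |P|=3: 4 collections, coeffs (), (1), (1), (1)


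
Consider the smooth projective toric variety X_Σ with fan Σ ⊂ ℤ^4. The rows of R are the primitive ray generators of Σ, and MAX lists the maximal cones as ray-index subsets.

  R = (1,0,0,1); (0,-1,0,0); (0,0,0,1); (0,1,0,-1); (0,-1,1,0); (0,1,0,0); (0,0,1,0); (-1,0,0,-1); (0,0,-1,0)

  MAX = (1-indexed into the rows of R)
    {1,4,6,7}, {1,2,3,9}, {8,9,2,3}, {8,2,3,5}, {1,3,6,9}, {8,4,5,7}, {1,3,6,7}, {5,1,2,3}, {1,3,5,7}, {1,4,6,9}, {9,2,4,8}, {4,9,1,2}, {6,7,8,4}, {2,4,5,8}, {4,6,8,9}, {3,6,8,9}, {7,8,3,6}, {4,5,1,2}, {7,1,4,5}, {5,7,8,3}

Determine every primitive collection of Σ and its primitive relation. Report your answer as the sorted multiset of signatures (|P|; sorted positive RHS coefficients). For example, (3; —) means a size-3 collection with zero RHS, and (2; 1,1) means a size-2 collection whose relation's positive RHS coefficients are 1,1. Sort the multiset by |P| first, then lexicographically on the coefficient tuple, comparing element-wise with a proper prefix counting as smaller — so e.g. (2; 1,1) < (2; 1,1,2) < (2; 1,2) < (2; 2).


Minimal non-faces — 7 found among 9 rays, 20 max cones:

  • {1,8}:  v_{1} + v_{8} = 0  so sig = (2; —)
  • {2,6}:  v_{2} + v_{6} = 0  so sig = (2; —)
  • {7,9}:  v_{7} + v_{9} = 0  so sig = (2; —)
  • {2,7}:  v_{2} + v_{7} = v_{5}  so sig = (2; 1)
  • {3,4}:  v_{3} + v_{4} = v_{6}  so sig = (2; 1)
  • {5,6}:  v_{5} + v_{6} = v_{7}  so sig = (2; 1)
  • {5,9}:  v_{5} + v_{9} = v_{2}  so sig = (2; 1)

Sorted signature multiset PRS(X):
    (2; —)
    (2; —)
    (2; —)
    (2; 1)
    (2; 1)
    (2; 1)
    (2; 1)


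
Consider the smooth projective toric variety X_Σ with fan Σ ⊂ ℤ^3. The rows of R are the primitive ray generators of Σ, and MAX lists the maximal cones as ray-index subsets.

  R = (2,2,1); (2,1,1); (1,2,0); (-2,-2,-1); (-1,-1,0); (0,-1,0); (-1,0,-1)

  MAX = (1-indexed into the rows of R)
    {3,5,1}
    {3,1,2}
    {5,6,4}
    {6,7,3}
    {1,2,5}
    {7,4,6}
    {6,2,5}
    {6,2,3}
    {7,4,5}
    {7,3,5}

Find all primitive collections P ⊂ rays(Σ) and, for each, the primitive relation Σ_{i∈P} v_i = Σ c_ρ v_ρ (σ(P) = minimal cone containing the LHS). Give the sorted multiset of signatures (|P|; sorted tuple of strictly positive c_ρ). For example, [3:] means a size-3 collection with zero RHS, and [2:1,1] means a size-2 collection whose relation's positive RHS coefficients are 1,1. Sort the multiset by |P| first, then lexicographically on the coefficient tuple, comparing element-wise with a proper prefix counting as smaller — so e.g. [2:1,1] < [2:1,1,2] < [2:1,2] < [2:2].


9 collections generate NE(X_Σ); each relation:

  • {1,4}:  v_{1} + v_{4} = 0  ⇒ sig = [2:]
  • {1,6}:  v_{1} + v_{6} = v_{2}  ⇒ sig = [2:1]
  • {1,7}:  v_{1} + v_{7} = v_{3}  ⇒ sig = [2:1]
  • {2,4}:  v_{2} + v_{4} = v_{6}  ⇒ sig = [2:1]
  • {3,4}:  v_{3} + v_{4} = v_{7}  ⇒ sig = [2:1]
  • {2,7}:  v_{2} + v_{7} = v_{3} + v_{6}  ⇒ sig = [2:1,1]
  • {3,5,6}:  v_{3} + v_{5} + v_{6} = 0  ⇒ sig = [3:]
  • {2,3,5}:  v_{2} + v_{3} + v_{5} = v_{1}  ⇒ sig = [3:1]
  • {5,6,7}:  v_{5} + v_{6} + v_{7} = v_{4}  ⇒ sig = [3:1]

so the primitive-relation signature multiset is
{ [2:],  [2:1] ×4,  [2:1,1],  [3:],  [3:1] ×2 }


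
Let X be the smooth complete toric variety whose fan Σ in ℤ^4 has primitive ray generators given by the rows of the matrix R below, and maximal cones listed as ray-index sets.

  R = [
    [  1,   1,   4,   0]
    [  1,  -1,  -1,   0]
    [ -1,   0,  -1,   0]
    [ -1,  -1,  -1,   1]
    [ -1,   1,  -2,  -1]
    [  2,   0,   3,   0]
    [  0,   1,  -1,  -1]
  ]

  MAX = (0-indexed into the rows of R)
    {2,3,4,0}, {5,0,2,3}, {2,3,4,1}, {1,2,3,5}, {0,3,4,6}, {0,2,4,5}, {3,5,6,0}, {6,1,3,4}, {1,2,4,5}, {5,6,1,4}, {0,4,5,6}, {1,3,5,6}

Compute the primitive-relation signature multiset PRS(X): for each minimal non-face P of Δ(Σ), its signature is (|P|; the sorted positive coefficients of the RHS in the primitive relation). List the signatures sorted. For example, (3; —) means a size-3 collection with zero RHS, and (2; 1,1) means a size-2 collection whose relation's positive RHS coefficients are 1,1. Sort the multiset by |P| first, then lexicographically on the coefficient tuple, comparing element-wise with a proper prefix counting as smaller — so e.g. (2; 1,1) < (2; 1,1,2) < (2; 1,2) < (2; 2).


Primitive collections (3):

  • {0,1}:  v_{0} + v_{1} = v_{5}  ⟹  sig = (2; 1)
  • {2,6}:  v_{2} + v_{6} = v_{4}  ⟹  sig = (2; 1)
  • {3,4,5}:  v_{3} + v_{4} + v_{5} = 0  ⟹  sig = (3; —)

Hence PRS(X_Σ) =
[(2; 1), (2; 1), (3; —)]


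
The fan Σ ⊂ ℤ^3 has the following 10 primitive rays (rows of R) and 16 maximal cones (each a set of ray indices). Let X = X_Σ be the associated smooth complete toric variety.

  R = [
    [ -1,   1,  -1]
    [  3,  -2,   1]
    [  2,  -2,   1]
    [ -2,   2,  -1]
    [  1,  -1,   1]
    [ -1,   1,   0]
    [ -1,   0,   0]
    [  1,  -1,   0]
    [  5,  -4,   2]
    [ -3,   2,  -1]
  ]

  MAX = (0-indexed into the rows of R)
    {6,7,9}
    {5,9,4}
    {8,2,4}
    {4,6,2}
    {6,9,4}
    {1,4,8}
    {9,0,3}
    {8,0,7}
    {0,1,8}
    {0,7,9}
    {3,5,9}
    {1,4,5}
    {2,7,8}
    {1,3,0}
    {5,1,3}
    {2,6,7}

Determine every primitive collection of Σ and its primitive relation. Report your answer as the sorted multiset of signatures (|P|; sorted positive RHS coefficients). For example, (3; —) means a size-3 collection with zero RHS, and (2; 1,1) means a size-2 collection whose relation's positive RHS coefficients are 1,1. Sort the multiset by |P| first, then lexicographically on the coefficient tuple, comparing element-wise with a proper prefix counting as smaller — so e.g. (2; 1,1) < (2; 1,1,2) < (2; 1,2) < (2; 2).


Primitive collections (21):

  P={0,4}:  v_{0} + v_{4} = 0  ⇒ sig = (2; —)
  P={1,9}:  v_{1} + v_{9} = 0  ⇒ sig = (2; —)
  P={2,3}:  v_{2} + v_{3} = 0  ⇒ sig = (2; —)
  P={5,7}:  v_{5} + v_{7} = 0  ⇒ sig = (2; —)
  P={0,2}:  v_{0} + v_{2} = v_{7}  ⇒ sig = (2; 1)
  P={0,5}:  v_{0} + v_{5} = v_{3}  ⇒ sig = (2; 1)
  P={1,2}:  v_{1} + v_{2} = v_{8}  ⇒ sig = (2; 1)
  P={1,6}:  v_{1} + v_{6} = v_{2}  ⇒ sig = (2; 1)
  P={2,5}:  v_{2} + v_{5} = v_{4}  ⇒ sig = (2; 1)
  P={2,9}:  v_{2} + v_{9} = v_{6}  ⇒ sig = (2; 1)
  P={3,4}:  v_{3} + v_{4} = v_{5}  ⇒ sig = (2; 1)
  P={3,6}:  v_{3} + v_{6} = v_{9}  ⇒ sig = (2; 1)
  P={3,7}:  v_{3} + v_{7} = v_{0}  ⇒ sig = (2; 1)
  P={3,8}:  v_{3} + v_{8} = v_{1}  ⇒ sig = (2; 1)
  P={4,7}:  v_{4} + v_{7} = v_{2}  ⇒ sig = (2; 1)
  P={8,9}:  v_{8} + v_{9} = v_{2}  ⇒ sig = (2; 1)
  P={0,6}:  v_{0} + v_{6} = v_{7} + v_{9}  ⇒ sig = (2; 1,1)
  P={1,7}:  v_{1} + v_{7} = v_{0} + v_{8}  ⇒ sig = (2; 1,1)
  P={5,6}:  v_{5} + v_{6} = v_{4} + v_{9}  ⇒ sig = (2; 1,1)
  P={5,8}:  v_{5} + v_{8} = v_{1} + v_{4}  ⇒ sig = (2; 1,1)
  P={6,8}:  v_{6} + v_{8} = 2·v_{2}  ⇒ sig = (2; 2)

Hence PRS(X_Σ) =
{ (2; —) ×4,  (2; 1) ×12,  (2; 1,1) ×4,  (2; 2) }


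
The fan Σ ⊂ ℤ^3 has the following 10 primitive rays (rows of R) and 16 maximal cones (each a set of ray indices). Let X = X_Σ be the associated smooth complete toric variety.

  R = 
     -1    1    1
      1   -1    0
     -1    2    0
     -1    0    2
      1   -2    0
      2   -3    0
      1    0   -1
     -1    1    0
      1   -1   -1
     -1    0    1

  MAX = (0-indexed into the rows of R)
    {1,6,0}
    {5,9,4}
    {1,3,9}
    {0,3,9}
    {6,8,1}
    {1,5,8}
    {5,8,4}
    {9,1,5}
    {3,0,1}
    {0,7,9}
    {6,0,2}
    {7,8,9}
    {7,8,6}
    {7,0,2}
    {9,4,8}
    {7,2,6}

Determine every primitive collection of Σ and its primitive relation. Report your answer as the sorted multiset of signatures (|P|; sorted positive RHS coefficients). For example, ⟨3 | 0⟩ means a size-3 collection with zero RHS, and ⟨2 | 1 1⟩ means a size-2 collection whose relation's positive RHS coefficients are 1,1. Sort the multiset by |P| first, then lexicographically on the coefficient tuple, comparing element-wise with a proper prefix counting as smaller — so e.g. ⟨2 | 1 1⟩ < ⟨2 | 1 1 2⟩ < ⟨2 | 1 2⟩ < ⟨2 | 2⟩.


Δ(Σ) — 10 vertices, 25 min non-faces:

  P={0,8}:  v_{0} + v_{8} = 0  so sig = ⟨2 | 0⟩
  P={1,7}:  v_{1} + v_{7} = 0  so sig = ⟨2 | 0⟩
  P={2,4}:  v_{2} + v_{4} = 0  so sig = ⟨2 | 0⟩
  P={6,9}:  v_{6} + v_{9} = 0  so sig = ⟨2 | 0⟩
  P={1,4}:  v_{1} + v_{4} = v_{5}  so sig = ⟨2 | 1⟩
  P={2,5}:  v_{2} + v_{5} = v_{1}  so sig = ⟨2 | 1⟩
  P={5,7}:  v_{5} + v_{7} = v_{4}  so sig = ⟨2 | 1⟩
  P={0,4}:  v_{0} + v_{4} = v_{1} + v_{9}  so sig = ⟨2 | 1 1⟩
  P={1,2}:  v_{1} + v_{2} = v_{0} + v_{6}  so sig = ⟨2 | 1 1⟩
  P={2,8}:  v_{2} + v_{8} = v_{6} + v_{7}  so sig = ⟨2 | 1 1⟩
  P={2,9}:  v_{2} + v_{9} = v_{0} + v_{7}  so sig = ⟨2 | 1 1⟩
  P={3,6}:  v_{3} + v_{6} = v_{0} + v_{1}  so sig = ⟨2 | 1 1⟩
  P={3,7}:  v_{3} + v_{7} = v_{0} + v_{9}  so sig = ⟨2 | 1 1⟩
  P={3,8}:  v_{3} + v_{8} = v_{1} + v_{9}  so sig = ⟨2 | 1 1⟩
  P={4,6}:  v_{4} + v_{6} = v_{1} + v_{8}  so sig = ⟨2 | 1 1⟩
  P={4,7}:  v_{4} + v_{7} = v_{8} + v_{9}  so sig = ⟨2 | 1 1⟩
  P={0,5}:  v_{0} + v_{5} = 2·v_{1} + v_{9}  so sig = ⟨2 | 1 2⟩
  P={5,6}:  v_{5} + v_{6} = 2·v_{1} + v_{8}  so sig = ⟨2 | 1 2⟩
  P={2,3}:  v_{2} + v_{3} = 2·v_{0}  so sig = ⟨2 | 2⟩
  P={3,4}:  v_{3} + v_{4} = 2·v_{1} + 2·v_{9}  so sig = ⟨2 | 2 2⟩
  P={3,5}:  v_{3} + v_{5} = 3·v_{1} + 2·v_{9}  so sig = ⟨2 | 2 3⟩
  P={0,1,9}:  v_{0} + v_{1} + v_{9} = v_{3}  so sig = ⟨3 | 1⟩
  P={0,6,7}:  v_{0} + v_{6} + v_{7} = v_{2}  so sig = ⟨3 | 1⟩
  P={1,8,9}:  v_{1} + v_{8} + v_{9} = v_{4}  so sig = ⟨3 | 1⟩
  P={5,8,9}:  v_{5} + v_{8} + v_{9} = 2·v_{4}  so sig = ⟨3 | 2⟩

so the primitive-relation signature multiset is
[⟨2 | 0⟩, ⟨2 | 0⟩, ⟨2 | 0⟩, ⟨2 | 0⟩, ⟨2 | 1⟩, ⟨2 | 1⟩, ⟨2 | 1⟩, ⟨2 | 1 1⟩, ⟨2 | 1 1⟩, ⟨2 | 1 1⟩, ⟨2 | 1 1⟩, ⟨2 | 1 1⟩, ⟨2 | 1 1⟩, ⟨2 | 1 1⟩, ⟨2 | 1 1⟩, ⟨2 | 1 1⟩, ⟨2 | 1 2⟩, ⟨2 | 1 2⟩, ⟨2 | 2⟩, ⟨2 | 2 2⟩, ⟨2 | 2 3⟩, ⟨3 | 1⟩, ⟨3 | 1⟩, ⟨3 | 1⟩, ⟨3 | 2⟩]
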